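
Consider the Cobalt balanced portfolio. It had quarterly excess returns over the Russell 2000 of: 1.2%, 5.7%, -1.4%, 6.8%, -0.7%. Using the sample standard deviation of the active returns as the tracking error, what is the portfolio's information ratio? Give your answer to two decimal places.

Mean return r̄ = 11.60 / 5 = 2.3200%
Sample std dev = √[55.7080 / 4] = 3.7319%
IR = r̄ / tracking error = 2.3200 / 3.7319 = 0.6217

0.62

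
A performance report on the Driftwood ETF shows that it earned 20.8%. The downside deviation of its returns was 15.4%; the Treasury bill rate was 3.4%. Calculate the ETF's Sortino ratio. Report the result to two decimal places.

1.13

Sortino = (Rp − Rf) / σd = (20.8% − 3.4%) / 15.4% = 17.40% / 15.4% = 1.1299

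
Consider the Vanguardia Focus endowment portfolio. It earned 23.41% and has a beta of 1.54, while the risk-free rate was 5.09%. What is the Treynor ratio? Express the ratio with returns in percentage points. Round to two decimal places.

11.90

Treynor = (Rp − Rf) / β = (23.41% − 5.09%) / 1.54 = 18.32 / 1.54 = 11.8961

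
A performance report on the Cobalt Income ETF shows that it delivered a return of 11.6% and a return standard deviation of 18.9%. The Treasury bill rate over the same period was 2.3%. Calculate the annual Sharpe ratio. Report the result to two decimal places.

Sharpe = (Rp − Rf) / σp = (11.6% − 2.3%) / 18.9% = 9.30% / 18.9% = 0.4921

0.49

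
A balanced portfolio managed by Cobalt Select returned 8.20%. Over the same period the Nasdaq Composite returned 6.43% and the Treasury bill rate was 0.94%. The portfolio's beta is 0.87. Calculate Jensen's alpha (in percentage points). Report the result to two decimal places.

CAPM expected return = Rf + β(Rm − Rf) = 0.94% + 0.87 × (6.43% − 0.94%) = 0.94 + 0.87 × 5.49 = 5.7163%
Jensen's α = Rp − E[R] = 8.20% − 5.7163% = 2.4837

2.48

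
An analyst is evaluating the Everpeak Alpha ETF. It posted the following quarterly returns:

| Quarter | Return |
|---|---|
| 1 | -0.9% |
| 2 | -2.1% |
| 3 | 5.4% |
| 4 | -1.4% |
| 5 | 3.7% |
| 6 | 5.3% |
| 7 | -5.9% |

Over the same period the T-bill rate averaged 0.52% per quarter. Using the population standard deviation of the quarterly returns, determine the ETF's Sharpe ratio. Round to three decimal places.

0.017

Mean return μ = 4.10 / 7 = 0.5857%
Σ(r − μ)² = (-0.9 − 0.5857)² + (-2.1 − 0.5857)² + (5.4 − 0.5857)² + … = 110.5286
σ = √[110.5286 / 7] = 3.9736%
Sharpe = (μ − rf) / σ = (0.5857 − 0.52) / 3.9736 = 0.0657 / 3.9736 = 0.0165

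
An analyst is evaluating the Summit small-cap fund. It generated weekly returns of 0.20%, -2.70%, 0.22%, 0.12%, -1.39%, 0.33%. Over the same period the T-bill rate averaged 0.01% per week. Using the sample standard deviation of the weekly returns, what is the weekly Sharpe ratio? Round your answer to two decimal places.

Mean return r̄ = -3.220 / 6 = -0.5367%
Σ(r − r̄)² = 7.7057; sample σ = √(7.7057/5) = 1.2414%
Sharpe = (r̄ − rf) / σ = (-0.5367 − 0.01) / 1.2414 = -0.5467 / 1.2414 = -0.4404

-0.44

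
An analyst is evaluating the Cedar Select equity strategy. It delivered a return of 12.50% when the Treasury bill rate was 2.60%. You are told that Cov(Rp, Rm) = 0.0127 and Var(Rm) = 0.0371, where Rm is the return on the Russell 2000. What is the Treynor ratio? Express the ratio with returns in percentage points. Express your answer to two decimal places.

28.92

β = Cov / Var = 0.0127 / 0.0371 = 0.3423
Treynor = (Rp − Rf) / β = (12.50% − 2.60%) / 0.3423 = 9.90 / 0.3423 = 28.9220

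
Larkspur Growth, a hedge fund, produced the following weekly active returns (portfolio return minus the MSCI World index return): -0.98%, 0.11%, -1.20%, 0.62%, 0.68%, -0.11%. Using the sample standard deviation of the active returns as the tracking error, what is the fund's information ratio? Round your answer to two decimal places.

Mean return r̄ = -0.880 / 6 = -0.1467%
Σ(r − r̄)² = (-0.98 − (-0.1467))² + (0.11 − (-0.1467))² + (-1.2 − (-0.1467))² + … = 3.1423
sample σ = √(3.1423 / 5) = √0.6285 = 0.7928%
IR = r̄ / tracking error = -0.1467 / 0.7928 = -0.1850

-0.19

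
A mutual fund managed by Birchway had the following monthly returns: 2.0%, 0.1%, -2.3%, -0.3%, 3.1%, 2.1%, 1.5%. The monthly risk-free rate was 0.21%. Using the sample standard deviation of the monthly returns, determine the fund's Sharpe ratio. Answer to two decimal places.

μ = (2 + 0.1 − 2.3 − 0.3 + 3.1 + 2.1 + 1.5) / 7 = 0.8857%
Sample std dev = √[20.1686 / 6] = 1.8334%
Sharpe = (μ − rf) / σ = (0.8857 − 0.21) / 1.8334 = 0.6757 / 1.8334 = 0.3686

0.37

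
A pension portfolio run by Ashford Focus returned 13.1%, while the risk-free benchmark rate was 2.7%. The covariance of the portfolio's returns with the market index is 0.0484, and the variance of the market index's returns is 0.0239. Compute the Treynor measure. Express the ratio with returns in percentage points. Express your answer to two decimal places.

β = Cov / Var = 0.0484 / 0.0239 = 2.0251
Treynor = (Rp − Rf) / β = (13.1% − 2.7%) / 2.0251 = 10.40 / 2.0251 = 5.1355

5.14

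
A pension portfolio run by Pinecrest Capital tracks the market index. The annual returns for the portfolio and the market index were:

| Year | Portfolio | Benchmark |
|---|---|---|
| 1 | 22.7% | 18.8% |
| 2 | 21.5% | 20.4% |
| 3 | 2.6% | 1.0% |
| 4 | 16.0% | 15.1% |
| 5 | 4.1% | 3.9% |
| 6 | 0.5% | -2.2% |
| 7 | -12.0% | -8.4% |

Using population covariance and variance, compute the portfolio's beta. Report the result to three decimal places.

r̄p = 7.9143%,  r̄m = 6.9429%
Cov = Σ(rp − r̄p)(rm − r̄m) / 7 = 120.0880
Var(rm) = Σ(rm − r̄m)² / 7 = 107.3996
β = Cov / Var = 120.0880 / 107.3996 = 1.1181

1.118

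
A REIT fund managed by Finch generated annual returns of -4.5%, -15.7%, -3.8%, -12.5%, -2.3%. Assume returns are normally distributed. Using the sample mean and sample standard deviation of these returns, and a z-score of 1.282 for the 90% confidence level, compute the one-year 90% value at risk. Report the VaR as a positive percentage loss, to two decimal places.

r̄ = (-4.5 − 15.7 − 3.8 − 12.5 − 2.3) / 5 = -7.7600%
Σ(r − r̄)² = (-4.5 − (-7.7600))² + (-15.7 − (-7.7600))² + … = 141.6320
σ = √[141.6320 / 4] = 5.9505%
VaR = −(r̄ − z·σ) = −(-7.7600 − 1.282 × 5.9505) = −(-15.3885) = 15.3885%

15.39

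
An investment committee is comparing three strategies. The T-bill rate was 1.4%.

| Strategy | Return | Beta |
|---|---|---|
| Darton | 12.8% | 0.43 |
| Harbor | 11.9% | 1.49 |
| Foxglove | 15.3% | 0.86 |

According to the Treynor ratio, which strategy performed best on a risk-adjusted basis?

Darton: Treynor = (12.8% − 1.4%) / 0.43 = 26.512
Harbor: Treynor = (11.9% − 1.4%) / 1.49 = 7.047
Foxglove: Treynor = (15.3% − 1.4%) / 0.86 = 16.163
Highest: Darton (26.512).

Darton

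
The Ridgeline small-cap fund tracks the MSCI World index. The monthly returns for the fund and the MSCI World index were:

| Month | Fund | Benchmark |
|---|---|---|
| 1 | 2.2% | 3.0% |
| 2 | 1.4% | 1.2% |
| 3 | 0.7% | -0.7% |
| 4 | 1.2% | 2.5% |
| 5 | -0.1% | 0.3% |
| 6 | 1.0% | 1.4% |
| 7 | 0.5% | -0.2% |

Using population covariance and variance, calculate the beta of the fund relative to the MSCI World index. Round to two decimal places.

0.42

r̄p = 0.9857%,  r̄m = 1.0714%
Cov = Σ(rp − r̄p)(rm − r̄m) / 7 = 0.6667
Var(rm) = Σ(rm − r̄m)² / 7 = 1.6049
β = Cov / Var = 0.6667 / 1.6049 = 0.4154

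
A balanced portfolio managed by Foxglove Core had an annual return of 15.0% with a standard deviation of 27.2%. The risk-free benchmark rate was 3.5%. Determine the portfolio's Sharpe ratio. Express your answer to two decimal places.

Sharpe = (Rp − Rf) / σp = (15.0% − 3.5%) / 27.2% = 11.50% / 27.2% = 0.4228

0.42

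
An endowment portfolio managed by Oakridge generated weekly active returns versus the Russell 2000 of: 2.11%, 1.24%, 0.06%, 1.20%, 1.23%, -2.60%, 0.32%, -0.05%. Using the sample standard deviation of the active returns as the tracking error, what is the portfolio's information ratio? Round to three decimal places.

Mean return r̄ = 3.510 / 8 = 0.4388%
Σ(r − r̄)² = 14.2711; sample σ = √(14.2711/7) = 1.4278%
IR = r̄ / tracking error = 0.4388 / 1.4278 = 0.3073

0.307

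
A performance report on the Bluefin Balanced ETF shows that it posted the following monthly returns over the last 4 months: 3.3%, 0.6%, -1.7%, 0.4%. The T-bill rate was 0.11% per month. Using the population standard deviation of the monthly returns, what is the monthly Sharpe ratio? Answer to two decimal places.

0.30

r̄ = (3.3 + 0.6 − 1.7 + 0.4) / 4 = 0.6500%
Σ(r − r̄)² = (3.3 − 0.6500)² + (0.6 − 0.6500)² + (-1.7 − 0.6500)² + … = 12.6100
σ = √[12.6100 / 4] = 1.7755%
Sharpe = (r̄ − rf) / σ = (0.6500 − 0.11) / 1.7755 = 0.5400 / 1.7755 = 0.3041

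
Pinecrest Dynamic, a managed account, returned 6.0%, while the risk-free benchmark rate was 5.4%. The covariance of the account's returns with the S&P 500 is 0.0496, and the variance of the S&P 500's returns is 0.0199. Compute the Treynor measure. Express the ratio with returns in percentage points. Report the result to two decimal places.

β = Cov / Var = 0.0496 / 0.0199 = 2.4925
Treynor = (Rp − Rf) / β = (6.0% − 5.4%) / 2.4925 = 0.60 / 2.4925 = 0.2407

0.24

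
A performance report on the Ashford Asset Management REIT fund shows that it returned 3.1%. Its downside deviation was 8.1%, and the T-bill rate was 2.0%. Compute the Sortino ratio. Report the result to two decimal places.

Sortino = (Rp − Rf) / σd = (3.1% − 2.0%) / 8.1% = 1.10% / 8.1% = 0.1358

0.14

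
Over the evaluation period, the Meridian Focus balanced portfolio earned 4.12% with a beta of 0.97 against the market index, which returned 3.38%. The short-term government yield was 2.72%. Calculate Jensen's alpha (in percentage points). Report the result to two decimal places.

CAPM expected return = Rf + β(Rm − Rf) = 2.72% + 0.97 × (3.38% − 2.72%) = 2.72 + 0.97 × 0.66 = 3.3602%
Jensen's α = Rp − E[R] = 4.12% − 3.3602% = 0.7598

0.76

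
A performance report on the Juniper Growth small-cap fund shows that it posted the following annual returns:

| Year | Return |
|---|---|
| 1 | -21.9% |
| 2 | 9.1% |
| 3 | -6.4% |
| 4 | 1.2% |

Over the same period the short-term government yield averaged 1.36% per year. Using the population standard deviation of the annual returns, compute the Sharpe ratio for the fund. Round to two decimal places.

-0.51

Mean return r̄ = -18.00 / 4 = -4.5000%
Population σ = √[Σ(r − r̄)² / 4] = √[523.8200 / 4] = √130.9550 = 11.4436%
Sharpe = (r̄ − rf) / σ = (-4.5000 − 1.36) / 11.4436 = -5.8600 / 11.4436 = -0.5121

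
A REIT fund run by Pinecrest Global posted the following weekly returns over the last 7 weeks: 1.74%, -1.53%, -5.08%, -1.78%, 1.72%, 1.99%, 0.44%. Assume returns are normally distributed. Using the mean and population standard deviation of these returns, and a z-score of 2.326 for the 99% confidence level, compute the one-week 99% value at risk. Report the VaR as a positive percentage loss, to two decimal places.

Mean return μ = -2.500 / 7 = -0.3571%
Σ(r − μ)² = 40.5625; population σ = √(40.5625/7) = 2.4072%
VaR = −(μ − z·σ) = −(-0.3571 − 2.326 × 2.4072) = −(-5.9562) = 5.9562%

5.96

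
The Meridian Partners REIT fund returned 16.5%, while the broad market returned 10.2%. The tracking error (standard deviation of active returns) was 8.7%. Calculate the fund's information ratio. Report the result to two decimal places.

0.72

IR = (Rp − Rb) / TE = (16.5% − 10.2%) / 8.7% = 6.30% / 8.7% = 0.7241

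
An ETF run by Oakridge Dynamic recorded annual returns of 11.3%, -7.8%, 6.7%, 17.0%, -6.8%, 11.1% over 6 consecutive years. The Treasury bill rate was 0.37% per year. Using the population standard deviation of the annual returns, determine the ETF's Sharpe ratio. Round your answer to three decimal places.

0.521

Mean return r̄ = 31.50 / 6 = 5.2500%
Σ(r − r̄)² = 526.4950; population σ = √(526.4950/6) = 9.3675%
Sharpe = (r̄ − rf) / σ = (5.2500 − 0.37) / 9.3675 = 4.8800 / 9.3675 = 0.5210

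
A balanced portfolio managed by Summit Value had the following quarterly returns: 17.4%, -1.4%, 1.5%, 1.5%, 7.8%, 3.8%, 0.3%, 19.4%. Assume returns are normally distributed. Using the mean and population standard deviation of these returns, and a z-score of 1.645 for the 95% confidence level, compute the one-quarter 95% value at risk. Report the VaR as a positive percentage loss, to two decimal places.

5.98

Mean return μ = 50.30 / 8 = 6.2875%
Population σ = √[Σ(r − μ)² / 8] = √[444.6888 / 8] = √55.5861 = 7.4556%
VaR = −(μ − z·σ) = −(6.2875 − 1.645 × 7.4556) = −(-5.9770) = 5.9770%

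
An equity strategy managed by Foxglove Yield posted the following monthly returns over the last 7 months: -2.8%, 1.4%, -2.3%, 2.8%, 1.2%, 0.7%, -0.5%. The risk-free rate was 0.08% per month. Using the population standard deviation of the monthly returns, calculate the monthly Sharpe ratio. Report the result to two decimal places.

μ = (-2.8 + 1.4 − 2.3 + 2.8 + 1.2 + 0.7 − 0.5) / 7 = 0.50 / 7 = 0.0714%
Σ(r − μ)² = (-2.8 − 0.0714)² + (1.4 − 0.0714)² + (-2.3 − 0.0714)² + … = 25.0743
σ = √[25.0743 / 7] = 1.8926%
Sharpe = (μ − rf) / σ = (0.0714 − 0.08) / 1.8926 = -0.0086 / 1.8926 = -0.0045

0.00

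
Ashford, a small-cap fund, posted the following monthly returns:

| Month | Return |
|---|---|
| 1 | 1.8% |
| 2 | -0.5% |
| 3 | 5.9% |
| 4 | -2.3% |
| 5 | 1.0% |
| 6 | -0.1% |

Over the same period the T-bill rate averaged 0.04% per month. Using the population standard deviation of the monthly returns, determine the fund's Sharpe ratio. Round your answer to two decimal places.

0.36

Mean return r̄ = 5.80 / 6 = 0.9667%
Σ(r − r̄)² = 38.9933; population σ = √(38.9933/6) = 2.5493%
Sharpe = (r̄ − rf) / σ = (0.9667 − 0.04) / 2.5493 = 0.9267 / 2.5493 = 0.3635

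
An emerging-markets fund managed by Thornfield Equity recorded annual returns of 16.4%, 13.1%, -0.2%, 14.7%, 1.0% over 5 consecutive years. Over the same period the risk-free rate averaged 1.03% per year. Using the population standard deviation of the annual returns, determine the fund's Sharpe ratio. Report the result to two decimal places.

1.12

r̄ = (16.4 + 13.1 − 0.2 + 14.7 + 1) / 5 = 9.0000%
Σ(r − r̄)² = (16.4 − 9.0000)² + (13.1 − 9.0000)² + (-0.2 − 9.0000)² + … = 252.7000
σ = √[252.7000 / 5] = 7.1091%
Sharpe = (r̄ − rf) / σ = (9.0000 − 1.03) / 7.1091 = 7.9700 / 7.1091 = 1.1211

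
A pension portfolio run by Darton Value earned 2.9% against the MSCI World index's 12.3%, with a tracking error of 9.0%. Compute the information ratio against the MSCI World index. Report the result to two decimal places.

IR = (Rp − Rb) / TE = (2.9% − 12.3%) / 9.0% = -9.40% / 9.0% = -1.0444

-1.04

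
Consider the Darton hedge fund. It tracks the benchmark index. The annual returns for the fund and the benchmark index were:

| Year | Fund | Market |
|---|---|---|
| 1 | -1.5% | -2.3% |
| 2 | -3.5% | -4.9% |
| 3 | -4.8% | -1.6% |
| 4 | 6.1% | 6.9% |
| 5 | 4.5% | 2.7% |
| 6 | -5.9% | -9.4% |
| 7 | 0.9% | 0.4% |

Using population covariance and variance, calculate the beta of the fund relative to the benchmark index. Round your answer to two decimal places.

0.81

r̄p = -0.6000%,  r̄m = -1.1714%
Cov = Σ(rp − r̄p)(rm − r̄m) / 7 = 19.0600
Var(rm) = Σ(rm − r̄m)² / 7 = 23.6678
β = Cov / Var = 19.0600 / 23.6678 = 0.8053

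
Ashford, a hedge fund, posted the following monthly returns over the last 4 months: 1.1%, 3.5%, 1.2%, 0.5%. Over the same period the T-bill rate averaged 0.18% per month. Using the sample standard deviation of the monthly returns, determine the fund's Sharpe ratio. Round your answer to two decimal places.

1.06

r̄ = (1.1 + 3.5 + 1.2 + 0.5) / 4 = 1.5750%
Sample std dev = √[5.2275 / 3] = 1.3200%
Sharpe = (r̄ − rf) / σ = (1.5750 − 0.18) / 1.3200 = 1.3950 / 1.3200 = 1.0568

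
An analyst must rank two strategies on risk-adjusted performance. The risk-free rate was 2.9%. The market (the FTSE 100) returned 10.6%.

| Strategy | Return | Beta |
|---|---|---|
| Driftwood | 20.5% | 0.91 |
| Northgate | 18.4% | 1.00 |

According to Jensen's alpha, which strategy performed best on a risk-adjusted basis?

Driftwood

Driftwood: α = 20.5% − [2.9% + 0.91 × (10.6% − 2.9%)] = 10.593
Northgate: α = 18.4% − [2.9% + 1.00 × (10.6% − 2.9%)] = 7.800
Highest: Driftwood (10.593).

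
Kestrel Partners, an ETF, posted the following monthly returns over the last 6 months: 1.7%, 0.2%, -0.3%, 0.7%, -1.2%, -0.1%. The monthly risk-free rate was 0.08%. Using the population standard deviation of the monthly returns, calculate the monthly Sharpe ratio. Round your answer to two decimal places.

Mean return r̄ = 1.00 / 6 = 0.1667%
Population std dev = √[4.7933 / 6] = 0.8938%
Sharpe = (r̄ − rf) / σ = (0.1667 − 0.08) / 0.8938 = 0.0867 / 0.8938 = 0.0970

0.10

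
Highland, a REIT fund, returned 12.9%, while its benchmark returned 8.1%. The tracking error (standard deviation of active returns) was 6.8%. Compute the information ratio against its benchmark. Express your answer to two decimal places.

IR = (Rp − Rb) / TE = (12.9% − 8.1%) / 6.8% = 4.80% / 6.8% = 0.7059

0.71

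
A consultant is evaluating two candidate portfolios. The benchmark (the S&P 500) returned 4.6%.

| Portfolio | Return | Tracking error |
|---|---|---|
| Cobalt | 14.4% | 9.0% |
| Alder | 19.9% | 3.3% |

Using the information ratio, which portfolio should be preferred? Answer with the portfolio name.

Alder

Cobalt: IR = (14.4% − 4.6%) / 9.0% = 1.089
Alder: IR = (19.9% − 4.6%) / 3.3% = 4.636
Highest: Alder (4.636).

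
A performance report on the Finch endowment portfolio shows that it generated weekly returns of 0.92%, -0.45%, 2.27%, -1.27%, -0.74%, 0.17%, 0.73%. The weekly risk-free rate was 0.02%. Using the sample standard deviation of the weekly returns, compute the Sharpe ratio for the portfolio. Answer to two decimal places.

r̄ = (0.92 − 0.45 + 2.27 − 1.27 − 0.74 + 0.17 + 0.73) / 7 = 0.2329%
Σ(r − r̄)² = (0.92 − 0.2329)² + (-0.45 − 0.2329)² + … = 8.5445
sample σ = √(8.5445 / 6) = √1.4241 = 1.1934%
Sharpe = (r̄ − rf) / σ = (0.2329 − 0.02) / 1.1934 = 0.2129 / 1.1934 = 0.1784

0.18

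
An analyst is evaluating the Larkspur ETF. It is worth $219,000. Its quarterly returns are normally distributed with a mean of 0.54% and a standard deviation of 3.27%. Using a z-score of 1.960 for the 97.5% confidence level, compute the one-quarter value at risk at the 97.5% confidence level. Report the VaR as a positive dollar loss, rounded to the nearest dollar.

Return at the 97.5% tail: μ − z·σ = 0.54% − 1.960 × 3.27% = 0.54 − 6.4092 = -5.8692%
VaR = −(-5.8692%) × $219,000 = 5.8692% × $219,000 = $12,854

$12,854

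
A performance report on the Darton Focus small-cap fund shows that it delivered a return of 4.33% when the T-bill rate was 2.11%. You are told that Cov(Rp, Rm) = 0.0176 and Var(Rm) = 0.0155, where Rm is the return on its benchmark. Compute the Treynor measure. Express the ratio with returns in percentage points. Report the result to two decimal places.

1.96

β = Cov / Var = 0.0176 / 0.0155 = 1.1355
Treynor = (Rp − Rf) / β = (4.33% − 2.11%) / 1.1355 = 2.22 / 1.1355 = 1.9551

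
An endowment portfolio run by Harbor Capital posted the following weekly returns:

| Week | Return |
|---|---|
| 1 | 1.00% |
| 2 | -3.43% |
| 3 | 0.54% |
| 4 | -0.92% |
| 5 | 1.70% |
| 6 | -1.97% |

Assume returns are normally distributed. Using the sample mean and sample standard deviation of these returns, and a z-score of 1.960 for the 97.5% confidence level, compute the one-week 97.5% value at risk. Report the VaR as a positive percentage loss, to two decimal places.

4.34

Mean return μ = -3.080 / 6 = -0.5133%
Σ(r − μ)² = 19.0927; sample σ = √(19.0927/5) = 1.9541%
VaR = −(μ − z·σ) = −(-0.5133 − 1.960 × 1.9541) = −(-4.3433) = 4.3433%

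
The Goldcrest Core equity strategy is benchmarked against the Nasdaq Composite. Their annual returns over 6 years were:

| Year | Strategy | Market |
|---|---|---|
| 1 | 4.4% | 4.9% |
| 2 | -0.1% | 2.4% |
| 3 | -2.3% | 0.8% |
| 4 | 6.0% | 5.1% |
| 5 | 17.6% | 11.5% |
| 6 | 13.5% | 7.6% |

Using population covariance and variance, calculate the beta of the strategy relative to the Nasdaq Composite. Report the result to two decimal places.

1.99

r̄p = 6.5167%,  r̄m = 5.3833%
Cov = Σ(rp − r̄p)(rm − r̄m) / 6 = 24.0986
Var(rm) = Σ(rm − r̄m)² / 6 = 12.0914
β = Cov / Var = 24.0986 / 12.0914 = 1.9930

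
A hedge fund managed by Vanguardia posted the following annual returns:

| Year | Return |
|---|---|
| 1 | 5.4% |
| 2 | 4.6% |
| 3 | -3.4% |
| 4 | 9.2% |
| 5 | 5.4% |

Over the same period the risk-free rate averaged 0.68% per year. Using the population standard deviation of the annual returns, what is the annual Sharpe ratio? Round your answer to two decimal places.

r̄ = (5.4 + 4.6 − 3.4 + 9.2 + 5.4) / 5 = 4.2400%
Population std dev = √[85.7920 / 5] = 4.1423%
Sharpe = (r̄ − rf) / σ = (4.2400 − 0.68) / 4.1423 = 3.5600 / 4.1423 = 0.8594

0.86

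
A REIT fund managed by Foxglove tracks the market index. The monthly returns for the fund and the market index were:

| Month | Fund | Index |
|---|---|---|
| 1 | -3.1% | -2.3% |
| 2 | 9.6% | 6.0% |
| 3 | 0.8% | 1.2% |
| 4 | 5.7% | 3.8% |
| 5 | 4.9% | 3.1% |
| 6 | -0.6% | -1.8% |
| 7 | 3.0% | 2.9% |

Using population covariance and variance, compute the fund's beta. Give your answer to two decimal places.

r̄p = 2.9000%,  r̄m = 1.8429%
Cov = Σ(rp − r̄p)(rm − r̄m) / 7 = 10.7014
Var(rm) = Σ(rm − r̄m)² / 7 = 7.8082
β = Cov / Var = 10.7014 / 7.8082 = 1.3705

1.37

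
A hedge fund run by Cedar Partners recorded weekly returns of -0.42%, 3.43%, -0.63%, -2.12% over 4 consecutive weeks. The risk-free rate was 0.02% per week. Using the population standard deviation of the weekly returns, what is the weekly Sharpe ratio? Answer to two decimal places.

Mean return r̄ = 0.260 / 4 = 0.0650%
Σ(r − r̄)² = 16.8157; population σ = √(16.8157/4) = 2.0503%
Sharpe = (r̄ − rf) / σ = (0.0650 − 0.02) / 2.0503 = 0.0450 / 2.0503 = 0.0219

0.02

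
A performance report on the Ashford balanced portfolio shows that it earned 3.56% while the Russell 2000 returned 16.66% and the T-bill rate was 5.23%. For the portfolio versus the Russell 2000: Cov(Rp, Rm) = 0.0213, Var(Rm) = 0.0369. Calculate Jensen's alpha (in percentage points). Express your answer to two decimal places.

-8.27

β = Cov / Var = 0.0213 / 0.0369 = 0.5772
E[R] = Rf + β(Rm − Rf) = 5.23% + 0.5772 × (16.66% − 5.23%) = 11.8274%
α = Rp − E[R] = 3.56% − 11.8274% = -8.2674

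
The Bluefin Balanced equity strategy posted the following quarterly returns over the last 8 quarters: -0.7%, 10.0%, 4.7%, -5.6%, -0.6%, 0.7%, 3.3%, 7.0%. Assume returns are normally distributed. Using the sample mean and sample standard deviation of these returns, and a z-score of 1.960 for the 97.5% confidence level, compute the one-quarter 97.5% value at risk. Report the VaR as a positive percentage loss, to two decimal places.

Mean return μ = 18.80 / 8 = 2.3500%
Σ(r − μ)² = 170.5000; sample σ = √(170.5000/7) = 4.9353%
VaR = −(μ − z·σ) = −(2.3500 − 1.960 × 4.9353) = −(-7.3232) = 7.3232%

7.32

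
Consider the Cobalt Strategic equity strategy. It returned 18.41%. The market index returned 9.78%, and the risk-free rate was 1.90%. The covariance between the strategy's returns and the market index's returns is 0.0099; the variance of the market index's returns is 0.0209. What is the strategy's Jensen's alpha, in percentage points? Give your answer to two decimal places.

12.78

β = Cov / Var = 0.0099 / 0.0209 = 0.4737
E[R] = Rf + β(Rm − Rf) = 1.90% + 0.4737 × (9.78% − 1.90%) = 5.6328%
α = Rp − E[R] = 18.41% − 5.6328% = 12.7772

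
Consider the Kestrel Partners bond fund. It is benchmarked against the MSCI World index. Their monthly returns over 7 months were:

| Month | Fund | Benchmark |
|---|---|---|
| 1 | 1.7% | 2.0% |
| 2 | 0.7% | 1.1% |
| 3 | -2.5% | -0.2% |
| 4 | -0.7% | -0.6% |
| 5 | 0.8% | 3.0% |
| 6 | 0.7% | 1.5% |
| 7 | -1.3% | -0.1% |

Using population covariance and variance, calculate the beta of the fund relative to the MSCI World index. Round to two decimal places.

0.88

r̄p = -0.0857%,  r̄m = 0.9571%
Cov = Σ(rp − r̄p)(rm − r̄m) / 7 = 1.3206
Var(rm) = Σ(rm − r̄m)² / 7 = 1.4939
β = Cov / Var = 1.3206 / 1.4939 = 0.8840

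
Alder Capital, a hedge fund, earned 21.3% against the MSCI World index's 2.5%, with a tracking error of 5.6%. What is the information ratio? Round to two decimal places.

IR = (Rp − Rb) / TE = (21.3% − 2.5%) / 5.6% = 18.80% / 5.6% = 3.3571

3.36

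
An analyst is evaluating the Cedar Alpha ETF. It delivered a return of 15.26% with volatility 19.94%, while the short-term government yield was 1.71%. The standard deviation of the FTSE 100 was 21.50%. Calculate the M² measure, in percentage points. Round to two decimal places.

16.32

Sharpe = (Rp − Rf) / σp = (15.26% − 1.71%) / 19.94% = 0.6795
M² = Rf + Sharpe × σm = 1.71% + 0.6795 × 21.50% = 16.3193%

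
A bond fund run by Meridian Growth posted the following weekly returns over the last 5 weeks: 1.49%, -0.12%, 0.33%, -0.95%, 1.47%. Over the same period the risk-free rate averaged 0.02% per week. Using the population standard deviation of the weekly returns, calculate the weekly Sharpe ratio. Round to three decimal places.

0.451

Mean return μ = 2.220 / 5 = 0.4440%
Population std dev = √[4.4211 / 5] = 0.9403%
Sharpe = (μ − rf) / σ = (0.4440 − 0.02) / 0.9403 = 0.4240 / 0.9403 = 0.4509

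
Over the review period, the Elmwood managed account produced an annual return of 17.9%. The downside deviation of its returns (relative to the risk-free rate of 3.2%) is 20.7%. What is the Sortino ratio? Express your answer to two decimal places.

Sortino = (Rp − Rf) / σd = (17.9% − 3.2%) / 20.7% = 14.70% / 20.7% = 0.7101

0.71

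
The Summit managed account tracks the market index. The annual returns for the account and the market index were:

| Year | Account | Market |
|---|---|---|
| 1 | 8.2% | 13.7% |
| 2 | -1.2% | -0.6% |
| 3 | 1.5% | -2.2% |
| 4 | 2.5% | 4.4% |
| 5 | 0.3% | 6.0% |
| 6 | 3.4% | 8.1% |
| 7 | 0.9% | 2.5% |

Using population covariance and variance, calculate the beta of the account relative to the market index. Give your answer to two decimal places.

r̄p = 2.2286%,  r̄m = 4.5571%
Cov = Σ(rp − r̄p)(rm − r̄m) / 7 = 11.6084
Var(rm) = Σ(rm − r̄m)² / 7 = 24.9624
β = Cov / Var = 11.6084 / 24.9624 = 0.4650

0.47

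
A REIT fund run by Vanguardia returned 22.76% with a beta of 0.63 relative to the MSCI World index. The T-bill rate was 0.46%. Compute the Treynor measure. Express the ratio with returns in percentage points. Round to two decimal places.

Treynor = (Rp − Rf) / β = (22.76% − 0.46%) / 0.63 = 22.30 / 0.63 = 35.3968

35.40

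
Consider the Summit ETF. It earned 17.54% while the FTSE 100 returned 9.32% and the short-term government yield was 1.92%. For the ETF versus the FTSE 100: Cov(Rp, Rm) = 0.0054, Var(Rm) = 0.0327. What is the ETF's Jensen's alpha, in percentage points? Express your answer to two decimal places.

14.40

β = Cov / Var = 0.0054 / 0.0327 = 0.1651
E[R] = Rf + β(Rm − Rf) = 1.92% + 0.1651 × (9.32% − 1.92%) = 3.1417%
α = Rp − E[R] = 17.54% − 3.1417% = 14.3983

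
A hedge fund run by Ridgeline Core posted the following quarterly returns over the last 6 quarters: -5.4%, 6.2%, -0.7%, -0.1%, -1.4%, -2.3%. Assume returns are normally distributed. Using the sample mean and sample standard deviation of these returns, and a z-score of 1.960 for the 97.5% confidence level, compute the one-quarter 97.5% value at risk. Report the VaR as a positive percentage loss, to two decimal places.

8.11

Mean return μ = -3.70 / 6 = -0.6167%
Sample σ = √[Σ(r − μ)² / 5] = √[73.0683 / 5] = √14.6137 = 3.8228%
VaR = −(μ − z·σ) = −(-0.6167 − 1.960 × 3.8228) = −(-8.1094) = 8.1094%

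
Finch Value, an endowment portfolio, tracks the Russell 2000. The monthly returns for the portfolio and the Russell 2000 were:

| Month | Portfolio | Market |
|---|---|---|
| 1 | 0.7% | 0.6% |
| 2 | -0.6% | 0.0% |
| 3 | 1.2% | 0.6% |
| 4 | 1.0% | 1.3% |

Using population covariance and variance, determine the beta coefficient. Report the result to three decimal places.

r̄p = 0.5750%,  r̄m = 0.6250%
Cov = Σ(rp − r̄p)(rm − r̄m) / 4 = 0.2506
Var(rm) = Σ(rm − r̄m)² / 4 = 0.2119
β = Cov / Var = 0.2506 / 0.2119 = 1.1826

1.183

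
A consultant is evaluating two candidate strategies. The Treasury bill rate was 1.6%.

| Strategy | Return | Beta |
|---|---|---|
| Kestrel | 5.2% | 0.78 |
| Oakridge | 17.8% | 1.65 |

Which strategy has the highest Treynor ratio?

Oakridge

Kestrel: Treynor = (5.2% − 1.6%) / 0.78 = 4.615
Oakridge: Treynor = (17.8% − 1.6%) / 1.65 = 9.818
Highest: Oakridge (9.818).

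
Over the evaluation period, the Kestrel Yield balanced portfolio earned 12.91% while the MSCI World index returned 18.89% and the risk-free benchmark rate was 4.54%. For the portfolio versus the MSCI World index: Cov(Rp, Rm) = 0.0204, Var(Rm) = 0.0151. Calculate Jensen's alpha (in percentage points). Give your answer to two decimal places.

β = Cov / Var = 0.0204 / 0.0151 = 1.3510
E[R] = Rf + β(Rm − Rf) = 4.54% + 1.3510 × (18.89% − 4.54%) = 23.9269%
α = Rp − E[R] = 12.91% − 23.9269% = -11.0169

-11.02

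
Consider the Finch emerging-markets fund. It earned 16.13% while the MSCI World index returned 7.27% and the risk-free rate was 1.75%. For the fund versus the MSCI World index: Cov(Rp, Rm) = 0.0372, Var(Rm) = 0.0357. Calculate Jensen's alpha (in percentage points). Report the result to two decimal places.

β = Cov / Var = 0.0372 / 0.0357 = 1.0420
E[R] = Rf + β(Rm − Rf) = 1.75% + 1.0420 × (7.27% − 1.75%) = 7.5018%
α = Rp − E[R] = 16.13% − 7.5018% = 8.6282

8.63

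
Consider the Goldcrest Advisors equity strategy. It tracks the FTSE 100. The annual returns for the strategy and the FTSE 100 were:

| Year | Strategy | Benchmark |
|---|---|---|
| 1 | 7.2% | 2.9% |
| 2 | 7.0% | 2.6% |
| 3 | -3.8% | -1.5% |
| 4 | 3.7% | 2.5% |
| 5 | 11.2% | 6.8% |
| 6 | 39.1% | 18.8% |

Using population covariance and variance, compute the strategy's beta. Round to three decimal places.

2.070

r̄p = 10.7333%,  r̄m = 5.3500%
Cov = Σ(rp − r̄p)(rm − r̄m) / 6 = 86.7883
Var(rm) = Σ(rm − r̄m)² / 6 = 41.9358
β = Cov / Var = 86.7883 / 41.9358 = 2.0696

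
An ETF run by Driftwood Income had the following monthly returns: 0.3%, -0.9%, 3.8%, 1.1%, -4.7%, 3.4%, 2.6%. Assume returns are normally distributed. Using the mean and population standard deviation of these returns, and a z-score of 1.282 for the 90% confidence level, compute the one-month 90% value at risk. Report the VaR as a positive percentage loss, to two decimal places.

2.71

r̄ = (0.3 − 0.9 + 3.8 + 1.1 − 4.7 + 3.4 + 2.6) / 7 = 5.60 / 7 = 0.8000%
Σ(r − r̄)² = (0.3 − 0.8000)² + (-0.9 − 0.8000)² + (3.8 − 0.8000)² + … = 52.4800
population σ = √(52.4800 / 7) = √7.4971 = 2.7381%
VaR = −(r̄ − z·σ) = −(0.8000 − 1.282 × 2.7381) = −(-2.7102) = 2.7102%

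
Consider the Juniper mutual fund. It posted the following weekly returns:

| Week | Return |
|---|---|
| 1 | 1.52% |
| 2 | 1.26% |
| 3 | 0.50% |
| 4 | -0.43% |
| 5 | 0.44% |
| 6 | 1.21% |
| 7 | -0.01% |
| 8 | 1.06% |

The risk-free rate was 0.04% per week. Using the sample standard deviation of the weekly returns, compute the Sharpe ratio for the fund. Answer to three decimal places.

r̄ = (1.52 + 1.26 + 0.5 − 0.43 + 0.44 + 1.21 − 0.01 + 1.06) / 8 = 5.550 / 8 = 0.6938%
Σ(r − r̄)² = 3.2640; sample σ = √(3.2640/7) = 0.6829%
Sharpe = (r̄ − rf) / σ = (0.6938 − 0.04) / 0.6829 = 0.6538 / 0.6829 = 0.9574

0.957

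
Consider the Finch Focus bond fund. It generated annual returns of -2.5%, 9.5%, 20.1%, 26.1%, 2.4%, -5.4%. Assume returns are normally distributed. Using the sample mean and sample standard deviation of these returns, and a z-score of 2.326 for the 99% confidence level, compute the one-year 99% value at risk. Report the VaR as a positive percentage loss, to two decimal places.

20.99

Mean return r̄ = 50.20 / 6 = 8.3667%
Σ(r − r̄)² = (-2.5 − 8.3667)² + (9.5 − 8.3667)² + (20.1 − 8.3667)² + … = 796.6333
sample σ = √(796.6333 / 5) = √159.3267 = 12.6225%
VaR = −(r̄ − z·σ) = −(8.3667 − 2.326 × 12.6225) = −(-20.9932) = 20.9932%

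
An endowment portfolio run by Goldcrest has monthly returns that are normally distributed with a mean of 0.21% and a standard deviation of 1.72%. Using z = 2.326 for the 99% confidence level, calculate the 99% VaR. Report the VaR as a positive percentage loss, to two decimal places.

3.79

VaR (as % loss) = −(μ − z·σ) = −(0.21% − 2.326 × 1.72%) = −(-3.79072%) = 3.79072%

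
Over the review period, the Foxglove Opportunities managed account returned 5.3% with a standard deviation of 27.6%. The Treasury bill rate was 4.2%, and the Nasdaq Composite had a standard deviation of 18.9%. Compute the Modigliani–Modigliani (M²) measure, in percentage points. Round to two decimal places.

4.95

Sharpe = (Rp − Rf) / σp = (5.3% − 4.2%) / 27.6% = 0.0399
M² = Rf + Sharpe × σm = 4.2% + 0.0399 × 18.9% = 4.9541%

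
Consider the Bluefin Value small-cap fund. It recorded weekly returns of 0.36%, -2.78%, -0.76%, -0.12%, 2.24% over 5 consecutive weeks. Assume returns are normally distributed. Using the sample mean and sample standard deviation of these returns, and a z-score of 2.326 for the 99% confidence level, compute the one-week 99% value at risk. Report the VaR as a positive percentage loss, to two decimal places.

4.44

Mean return μ = -1.060 / 5 = -0.2120%
Σ(r − μ)² = 13.2429; sample σ = √(13.2429/4) = 1.8195%
VaR = −(μ − z·σ) = −(-0.2120 − 2.326 × 1.8195) = −(-4.4442) = 4.4442%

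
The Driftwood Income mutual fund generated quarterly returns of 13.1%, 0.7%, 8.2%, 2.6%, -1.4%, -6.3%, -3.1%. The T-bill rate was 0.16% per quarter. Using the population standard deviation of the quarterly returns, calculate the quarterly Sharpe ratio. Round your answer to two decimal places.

0.29

r̄ = (13.1 + 0.7 + 8.2 + 2.6 − 1.4 − 6.3 − 3.1) / 7 = 1.9714%
Population σ = √[Σ(r − r̄)² / 7] = √[270.1543 / 7] = √38.5935 = 6.2124%
Sharpe = (r̄ − rf) / σ = (1.9714 − 0.16) / 6.2124 = 1.8114 / 6.2124 = 0.2916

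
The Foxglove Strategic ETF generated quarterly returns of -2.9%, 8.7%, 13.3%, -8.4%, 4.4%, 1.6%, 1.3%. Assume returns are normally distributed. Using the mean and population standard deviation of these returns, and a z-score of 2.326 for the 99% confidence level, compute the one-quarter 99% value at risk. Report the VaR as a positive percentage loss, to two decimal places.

12.88

μ = (-2.9 + 8.7 + 13.3 − 8.4 + 4.4 + 1.6 + 1.3) / 7 = 18.00 / 7 = 2.5714%
Σ(r − μ)² = 308.8743; population σ = √(308.8743/7) = 6.6427%
VaR = −(μ − z·σ) = −(2.5714 − 2.326 × 6.6427) = −(-12.8795) = 12.8795%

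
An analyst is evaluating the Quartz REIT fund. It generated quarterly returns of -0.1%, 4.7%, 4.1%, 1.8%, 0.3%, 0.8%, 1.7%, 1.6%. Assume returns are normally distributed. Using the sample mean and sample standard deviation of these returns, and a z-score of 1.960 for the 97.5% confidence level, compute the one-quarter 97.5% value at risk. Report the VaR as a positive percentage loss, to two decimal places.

1.50

r̄ = (-0.1 + 4.7 + 4.1 + 1.8 + 0.3 + 0.8 + 1.7 + 1.6) / 8 = 1.8625%
Σ(r − r̄)² = 20.5788; sample σ = √(20.5788/7) = 1.7146%
VaR = −(r̄ − z·σ) = −(1.8625 − 1.960 × 1.7146) = −(-1.4981) = 1.4981%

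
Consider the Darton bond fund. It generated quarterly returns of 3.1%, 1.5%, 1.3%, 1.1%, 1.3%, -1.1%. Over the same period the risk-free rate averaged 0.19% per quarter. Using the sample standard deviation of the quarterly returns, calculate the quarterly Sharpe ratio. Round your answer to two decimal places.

0.75

μ = (3.1 + 1.5 + 1.3 + 1.1 + 1.3 − 1.1) / 6 = 7.20 / 6 = 1.2000%
Sample std dev = √[9.0200 / 5] = 1.3431%
Sharpe = (μ − rf) / σ = (1.2000 − 0.19) / 1.3431 = 1.0100 / 1.3431 = 0.7520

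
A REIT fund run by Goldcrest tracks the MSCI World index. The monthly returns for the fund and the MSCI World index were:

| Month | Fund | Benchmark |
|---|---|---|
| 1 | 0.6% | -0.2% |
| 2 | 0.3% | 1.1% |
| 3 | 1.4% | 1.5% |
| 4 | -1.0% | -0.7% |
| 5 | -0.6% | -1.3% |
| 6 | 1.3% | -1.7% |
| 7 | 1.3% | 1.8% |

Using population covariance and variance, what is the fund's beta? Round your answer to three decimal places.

0.313

r̄p = 0.4714%,  r̄m = 0.0714%
Cov = Σ(rp − r̄p)(rm − r̄m) / 7 = 0.5263
Var(rm) = Σ(rm − r̄m)² / 7 = 1.6820
β = Cov / Var = 0.5263 / 1.6820 = 0.3129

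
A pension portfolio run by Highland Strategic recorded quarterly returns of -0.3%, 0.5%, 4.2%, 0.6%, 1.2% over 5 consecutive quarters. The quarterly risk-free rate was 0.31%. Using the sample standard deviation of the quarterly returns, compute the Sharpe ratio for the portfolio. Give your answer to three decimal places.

0.535

Mean return r̄ = 6.20 / 5 = 1.2400%
Σ(r − r̄)² = (-0.3 − 1.2400)² + (0.5 − 1.2400)² + (4.2 − 1.2400)² + … = 12.0920
sample σ = √(12.0920 / 4) = √3.0230 = 1.7387%
Sharpe = (r̄ − rf) / σ = (1.2400 − 0.31) / 1.7387 = 0.9300 / 1.7387 = 0.5349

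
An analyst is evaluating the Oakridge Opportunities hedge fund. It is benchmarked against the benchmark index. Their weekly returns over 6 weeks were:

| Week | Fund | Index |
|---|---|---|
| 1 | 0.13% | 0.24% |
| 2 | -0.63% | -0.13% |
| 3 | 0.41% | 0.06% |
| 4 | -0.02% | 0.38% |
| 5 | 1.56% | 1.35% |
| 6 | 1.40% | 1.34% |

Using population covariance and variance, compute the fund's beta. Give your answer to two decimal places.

1.23

r̄p = 0.4750%,  r̄m = 0.5400%
Cov = Σ(rp − r̄p)(rm − r̄m) / 6 = 0.4289
Var(rm) = Σ(rm − r̄m)² / 6 = 0.3485
β = Cov / Var = 0.4289 / 0.3485 = 1.2307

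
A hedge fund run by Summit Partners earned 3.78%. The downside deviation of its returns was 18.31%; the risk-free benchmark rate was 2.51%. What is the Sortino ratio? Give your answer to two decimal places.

0.07

Sortino = (Rp − Rf) / σd = (3.78% − 2.51%) / 18.31% = 1.27% / 18.31% = 0.0694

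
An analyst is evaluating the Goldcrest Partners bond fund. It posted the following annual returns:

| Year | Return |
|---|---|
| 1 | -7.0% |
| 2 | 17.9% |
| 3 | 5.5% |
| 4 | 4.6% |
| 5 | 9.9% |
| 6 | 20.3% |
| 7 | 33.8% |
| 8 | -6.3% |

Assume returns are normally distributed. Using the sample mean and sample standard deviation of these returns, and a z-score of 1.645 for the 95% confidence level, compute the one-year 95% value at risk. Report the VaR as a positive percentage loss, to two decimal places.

μ = (-7 + 17.9 + 5.5 + 4.6 + 9.9 + 20.3 + 33.8 − 6.3) / 8 = 9.8375%
Sample std dev = √[1338.8388 / 7] = 13.8298%
VaR = −(μ − z·σ) = −(9.8375 − 1.645 × 13.8298) = −(-12.9125) = 12.9125%

12.91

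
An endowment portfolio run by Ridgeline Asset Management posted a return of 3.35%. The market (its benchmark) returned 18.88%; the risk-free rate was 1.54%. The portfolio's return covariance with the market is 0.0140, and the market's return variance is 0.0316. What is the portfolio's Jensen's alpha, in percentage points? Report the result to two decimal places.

-5.87

β = Cov / Var = 0.0140 / 0.0316 = 0.4430
E[R] = Rf + β(Rm − Rf) = 1.54% + 0.4430 × (18.88% − 1.54%) = 9.2216%
α = Rp − E[R] = 3.35% − 9.2216% = -5.8716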